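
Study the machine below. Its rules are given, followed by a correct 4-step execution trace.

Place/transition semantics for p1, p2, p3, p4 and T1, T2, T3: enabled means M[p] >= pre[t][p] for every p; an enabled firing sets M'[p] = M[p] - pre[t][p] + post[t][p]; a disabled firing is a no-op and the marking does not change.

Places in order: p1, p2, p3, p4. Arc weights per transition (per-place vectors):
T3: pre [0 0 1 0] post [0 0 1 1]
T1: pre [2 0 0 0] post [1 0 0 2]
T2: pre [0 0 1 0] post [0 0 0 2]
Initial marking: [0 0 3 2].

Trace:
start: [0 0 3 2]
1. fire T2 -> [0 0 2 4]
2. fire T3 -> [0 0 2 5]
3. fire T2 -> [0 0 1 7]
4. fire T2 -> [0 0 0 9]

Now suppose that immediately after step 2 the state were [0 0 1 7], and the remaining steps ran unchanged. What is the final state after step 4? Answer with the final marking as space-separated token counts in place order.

state after step 2 := [0 0 1 7]
3. fire T2 -> [0 0 0 9]
4. fire T2 -> [0 0 0 9]

0 0 0 9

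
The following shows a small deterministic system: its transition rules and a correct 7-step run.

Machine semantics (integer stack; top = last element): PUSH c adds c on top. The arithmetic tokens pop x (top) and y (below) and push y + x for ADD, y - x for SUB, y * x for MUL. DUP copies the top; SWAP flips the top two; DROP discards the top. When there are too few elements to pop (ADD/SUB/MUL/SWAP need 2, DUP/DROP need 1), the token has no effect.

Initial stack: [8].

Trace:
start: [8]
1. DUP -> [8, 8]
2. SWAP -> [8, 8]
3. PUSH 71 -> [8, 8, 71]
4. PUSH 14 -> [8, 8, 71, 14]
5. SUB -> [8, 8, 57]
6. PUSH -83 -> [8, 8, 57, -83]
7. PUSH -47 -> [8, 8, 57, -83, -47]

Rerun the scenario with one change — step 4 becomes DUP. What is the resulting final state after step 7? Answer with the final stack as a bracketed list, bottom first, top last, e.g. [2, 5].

(re-executing from step 4 with the substitution; state before step 4: [8, 8, 71])
4. DUP -> [8, 8, 71, 71]
5. SUB -> [8, 8, 0]
6. PUSH -83 -> [8, 8, 0, -83]
7. PUSH -47 -> [8, 8, 0, -83, -47]

[8, 8, 0, -83, -47]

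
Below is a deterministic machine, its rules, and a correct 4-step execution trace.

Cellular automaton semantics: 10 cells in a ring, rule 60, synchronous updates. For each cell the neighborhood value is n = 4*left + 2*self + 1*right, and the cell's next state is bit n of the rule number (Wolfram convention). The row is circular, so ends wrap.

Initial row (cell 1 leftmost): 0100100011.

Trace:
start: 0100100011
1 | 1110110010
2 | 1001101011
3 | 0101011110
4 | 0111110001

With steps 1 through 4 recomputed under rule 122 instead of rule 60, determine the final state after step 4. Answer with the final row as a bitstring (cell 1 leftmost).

(re-executing steps 1..4 under rule 122; state before step 1: 0100100011)
1 | 1011010111
2 | 1111101100
3 | 1000111111
4 | 1101100000

1101100000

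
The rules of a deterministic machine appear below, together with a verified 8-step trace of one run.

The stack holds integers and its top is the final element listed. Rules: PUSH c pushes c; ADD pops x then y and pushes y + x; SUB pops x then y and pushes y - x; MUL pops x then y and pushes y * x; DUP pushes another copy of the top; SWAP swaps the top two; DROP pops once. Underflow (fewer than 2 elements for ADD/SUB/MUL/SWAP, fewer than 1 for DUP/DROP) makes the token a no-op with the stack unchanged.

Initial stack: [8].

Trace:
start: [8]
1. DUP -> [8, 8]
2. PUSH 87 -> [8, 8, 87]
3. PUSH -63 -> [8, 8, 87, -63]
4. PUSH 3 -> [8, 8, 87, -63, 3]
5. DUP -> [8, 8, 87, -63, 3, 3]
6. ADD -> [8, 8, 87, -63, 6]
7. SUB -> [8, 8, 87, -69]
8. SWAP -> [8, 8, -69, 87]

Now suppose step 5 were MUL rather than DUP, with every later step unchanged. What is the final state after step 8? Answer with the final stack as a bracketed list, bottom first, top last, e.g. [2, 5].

(re-executing from step 5 with the substitution; state before step 5: [8, 8, 87, -63, 3])
5. MUL -> [8, 8, 87, -189]
6. ADD -> [8, 8, -102]
7. SUB -> [8, 110]
8. SWAP -> [110, 8]

[110, 8]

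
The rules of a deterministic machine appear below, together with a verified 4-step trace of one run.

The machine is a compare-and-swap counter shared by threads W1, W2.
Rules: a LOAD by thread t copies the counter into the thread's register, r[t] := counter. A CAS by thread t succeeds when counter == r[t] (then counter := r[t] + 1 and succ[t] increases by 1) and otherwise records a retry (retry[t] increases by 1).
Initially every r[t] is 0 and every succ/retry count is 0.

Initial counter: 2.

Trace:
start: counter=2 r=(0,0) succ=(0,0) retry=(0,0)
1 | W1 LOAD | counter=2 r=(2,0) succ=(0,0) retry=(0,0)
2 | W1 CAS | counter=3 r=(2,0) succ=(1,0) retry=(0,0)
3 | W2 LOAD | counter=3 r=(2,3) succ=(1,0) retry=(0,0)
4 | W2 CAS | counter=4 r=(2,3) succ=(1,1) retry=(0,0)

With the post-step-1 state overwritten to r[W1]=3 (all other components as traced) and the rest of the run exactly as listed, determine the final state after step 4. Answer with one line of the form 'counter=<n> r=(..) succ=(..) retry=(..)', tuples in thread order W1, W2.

counter=3 r=(3,2) succ=(0,1) retry=(1,0)

state after step 1 := counter=2 r=(3,0) succ=(0,0) retry=(0,0)
2 | W1 CAS | counter=2 r=(3,0) succ=(0,0) retry=(1,0)
3 | W2 LOAD | counter=2 r=(3,2) succ=(0,0) retry=(1,0)
4 | W2 CAS | counter=3 r=(3,2) succ=(0,1) retry=(1,0)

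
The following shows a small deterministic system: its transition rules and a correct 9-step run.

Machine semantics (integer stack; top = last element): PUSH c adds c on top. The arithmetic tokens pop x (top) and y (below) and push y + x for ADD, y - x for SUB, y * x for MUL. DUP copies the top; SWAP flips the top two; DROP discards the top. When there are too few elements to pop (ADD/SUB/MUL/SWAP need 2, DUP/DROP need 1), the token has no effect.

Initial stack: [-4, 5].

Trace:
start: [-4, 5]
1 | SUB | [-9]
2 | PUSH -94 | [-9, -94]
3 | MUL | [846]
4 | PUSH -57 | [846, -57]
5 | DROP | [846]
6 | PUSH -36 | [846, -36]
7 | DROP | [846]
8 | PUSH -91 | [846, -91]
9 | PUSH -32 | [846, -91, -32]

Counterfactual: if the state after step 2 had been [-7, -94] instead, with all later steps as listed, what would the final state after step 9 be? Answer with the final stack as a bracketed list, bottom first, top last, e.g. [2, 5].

state after step 2 := [-7, -94]
3 | MUL | [658]
4 | PUSH -57 | [658, -57]
5 | DROP | [658]
6 | PUSH -36 | [658, -36]
7 | DROP | [658]
8 | PUSH -91 | [658, -91]
9 | PUSH -32 | [658, -91, -32]

[658, -91, -32]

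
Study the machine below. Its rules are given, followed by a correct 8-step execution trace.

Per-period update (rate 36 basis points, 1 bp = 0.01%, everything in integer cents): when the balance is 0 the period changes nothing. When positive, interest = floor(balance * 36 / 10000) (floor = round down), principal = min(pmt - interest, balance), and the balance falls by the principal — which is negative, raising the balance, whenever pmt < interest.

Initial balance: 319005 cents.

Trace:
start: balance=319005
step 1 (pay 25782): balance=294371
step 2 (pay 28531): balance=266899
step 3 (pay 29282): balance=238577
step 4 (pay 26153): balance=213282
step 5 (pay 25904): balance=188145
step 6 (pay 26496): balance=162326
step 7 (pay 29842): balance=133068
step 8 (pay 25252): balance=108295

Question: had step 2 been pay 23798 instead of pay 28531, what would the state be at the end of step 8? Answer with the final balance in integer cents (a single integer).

113130

(re-executing from step 2 with the substitution; state before step 2: balance=294371)
step 2 (pay 23798): balance=271632
step 3 (pay 29282): balance=243327
step 4 (pay 26153): balance=218049
step 5 (pay 25904): balance=192929
step 6 (pay 26496): balance=167127
step 7 (pay 29842): balance=137886
step 8 (pay 25252): balance=113130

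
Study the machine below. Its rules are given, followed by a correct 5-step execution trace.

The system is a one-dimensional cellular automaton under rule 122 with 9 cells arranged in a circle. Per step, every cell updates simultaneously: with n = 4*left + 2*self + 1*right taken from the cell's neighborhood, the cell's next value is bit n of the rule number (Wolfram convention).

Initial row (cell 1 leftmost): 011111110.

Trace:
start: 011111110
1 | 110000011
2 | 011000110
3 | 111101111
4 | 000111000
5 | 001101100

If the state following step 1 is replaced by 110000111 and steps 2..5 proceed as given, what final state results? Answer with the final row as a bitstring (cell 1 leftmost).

110000110

state after step 1 := 110000111
2 | 011001100
3 | 111111110
4 | 100000011
5 | 110000110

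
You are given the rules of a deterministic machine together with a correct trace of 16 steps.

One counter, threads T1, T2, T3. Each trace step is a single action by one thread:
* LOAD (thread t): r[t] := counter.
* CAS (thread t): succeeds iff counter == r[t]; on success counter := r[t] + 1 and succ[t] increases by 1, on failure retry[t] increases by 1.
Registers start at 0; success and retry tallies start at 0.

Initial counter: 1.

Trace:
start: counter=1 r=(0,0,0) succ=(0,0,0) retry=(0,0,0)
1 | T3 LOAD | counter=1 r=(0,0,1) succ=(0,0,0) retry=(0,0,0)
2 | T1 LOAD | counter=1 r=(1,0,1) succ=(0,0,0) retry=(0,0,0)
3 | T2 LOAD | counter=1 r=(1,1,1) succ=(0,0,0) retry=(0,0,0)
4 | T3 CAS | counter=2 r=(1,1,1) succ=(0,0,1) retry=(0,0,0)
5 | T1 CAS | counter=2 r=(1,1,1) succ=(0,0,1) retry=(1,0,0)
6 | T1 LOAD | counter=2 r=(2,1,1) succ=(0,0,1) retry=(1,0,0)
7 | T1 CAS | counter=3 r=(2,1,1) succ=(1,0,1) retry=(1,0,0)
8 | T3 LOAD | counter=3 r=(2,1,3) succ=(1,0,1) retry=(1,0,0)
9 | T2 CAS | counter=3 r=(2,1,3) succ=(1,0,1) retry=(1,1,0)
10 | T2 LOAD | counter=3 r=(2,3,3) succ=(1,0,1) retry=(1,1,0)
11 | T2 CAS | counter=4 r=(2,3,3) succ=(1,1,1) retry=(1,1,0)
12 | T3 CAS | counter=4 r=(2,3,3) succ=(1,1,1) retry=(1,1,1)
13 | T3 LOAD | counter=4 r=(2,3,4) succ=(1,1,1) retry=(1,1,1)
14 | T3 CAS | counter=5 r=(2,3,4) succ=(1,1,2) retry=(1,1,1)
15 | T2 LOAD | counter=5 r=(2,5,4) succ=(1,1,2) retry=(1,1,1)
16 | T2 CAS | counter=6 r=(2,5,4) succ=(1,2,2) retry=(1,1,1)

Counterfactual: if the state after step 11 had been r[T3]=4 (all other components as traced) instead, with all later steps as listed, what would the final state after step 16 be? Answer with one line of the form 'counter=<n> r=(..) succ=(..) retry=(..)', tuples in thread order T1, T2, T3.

state after step 11 := counter=4 r=(2,3,4) succ=(1,1,1) retry=(1,1,0)
12 | T3 CAS | counter=5 r=(2,3,4) succ=(1,1,2) retry=(1,1,0)
13 | T3 LOAD | counter=5 r=(2,3,5) succ=(1,1,2) retry=(1,1,0)
14 | T3 CAS | counter=6 r=(2,3,5) succ=(1,1,3) retry=(1,1,0)
15 | T2 LOAD | counter=6 r=(2,6,5) succ=(1,1,3) retry=(1,1,0)
16 | T2 CAS | counter=7 r=(2,6,5) succ=(1,2,3) retry=(1,1,0)

counter=7 r=(2,6,5) succ=(1,2,3) retry=(1,1,0)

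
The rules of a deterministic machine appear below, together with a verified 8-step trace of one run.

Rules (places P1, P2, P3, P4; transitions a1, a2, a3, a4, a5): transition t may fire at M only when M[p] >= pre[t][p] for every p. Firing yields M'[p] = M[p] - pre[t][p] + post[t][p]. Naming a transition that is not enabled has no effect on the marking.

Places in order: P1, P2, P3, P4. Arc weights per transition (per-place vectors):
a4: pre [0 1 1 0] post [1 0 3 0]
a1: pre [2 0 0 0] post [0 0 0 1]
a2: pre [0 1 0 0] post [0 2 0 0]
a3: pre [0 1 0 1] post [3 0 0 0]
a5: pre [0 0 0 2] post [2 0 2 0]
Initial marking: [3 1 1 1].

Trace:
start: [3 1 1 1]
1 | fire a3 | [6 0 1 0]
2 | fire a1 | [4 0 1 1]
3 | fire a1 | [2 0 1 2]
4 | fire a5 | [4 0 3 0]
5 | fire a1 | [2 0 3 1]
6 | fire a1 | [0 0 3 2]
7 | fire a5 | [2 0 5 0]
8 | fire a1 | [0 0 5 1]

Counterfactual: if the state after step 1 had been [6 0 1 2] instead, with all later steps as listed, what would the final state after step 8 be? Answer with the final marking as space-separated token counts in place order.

0 0 5 3

state after step 1 := [6 0 1 2]
2 | fire a1 | [4 0 1 3]
3 | fire a1 | [2 0 1 4]
4 | fire a5 | [4 0 3 2]
5 | fire a1 | [2 0 3 3]
6 | fire a1 | [0 0 3 4]
7 | fire a5 | [2 0 5 2]
8 | fire a1 | [0 0 5 3]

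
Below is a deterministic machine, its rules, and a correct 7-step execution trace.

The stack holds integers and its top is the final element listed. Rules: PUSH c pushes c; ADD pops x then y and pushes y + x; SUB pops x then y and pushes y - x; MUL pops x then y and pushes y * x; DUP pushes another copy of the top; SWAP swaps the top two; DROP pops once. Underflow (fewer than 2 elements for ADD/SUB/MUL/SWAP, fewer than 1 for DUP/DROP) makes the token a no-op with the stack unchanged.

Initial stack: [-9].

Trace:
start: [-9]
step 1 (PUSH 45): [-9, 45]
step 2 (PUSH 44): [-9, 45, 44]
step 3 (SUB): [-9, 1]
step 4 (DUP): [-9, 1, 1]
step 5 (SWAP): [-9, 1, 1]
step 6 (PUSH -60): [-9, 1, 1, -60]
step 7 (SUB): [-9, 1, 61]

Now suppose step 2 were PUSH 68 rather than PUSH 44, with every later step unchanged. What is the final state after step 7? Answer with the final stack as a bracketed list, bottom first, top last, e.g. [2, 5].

[-9, -23, 37]

(re-executing from step 2 with the substitution; state before step 2: [-9, 45])
step 2 (PUSH 68): [-9, 45, 68]
step 3 (SUB): [-9, -23]
step 4 (DUP): [-9, -23, -23]
step 5 (SWAP): [-9, -23, -23]
step 6 (PUSH -60): [-9, -23, -23, -60]
step 7 (SUB): [-9, -23, 37]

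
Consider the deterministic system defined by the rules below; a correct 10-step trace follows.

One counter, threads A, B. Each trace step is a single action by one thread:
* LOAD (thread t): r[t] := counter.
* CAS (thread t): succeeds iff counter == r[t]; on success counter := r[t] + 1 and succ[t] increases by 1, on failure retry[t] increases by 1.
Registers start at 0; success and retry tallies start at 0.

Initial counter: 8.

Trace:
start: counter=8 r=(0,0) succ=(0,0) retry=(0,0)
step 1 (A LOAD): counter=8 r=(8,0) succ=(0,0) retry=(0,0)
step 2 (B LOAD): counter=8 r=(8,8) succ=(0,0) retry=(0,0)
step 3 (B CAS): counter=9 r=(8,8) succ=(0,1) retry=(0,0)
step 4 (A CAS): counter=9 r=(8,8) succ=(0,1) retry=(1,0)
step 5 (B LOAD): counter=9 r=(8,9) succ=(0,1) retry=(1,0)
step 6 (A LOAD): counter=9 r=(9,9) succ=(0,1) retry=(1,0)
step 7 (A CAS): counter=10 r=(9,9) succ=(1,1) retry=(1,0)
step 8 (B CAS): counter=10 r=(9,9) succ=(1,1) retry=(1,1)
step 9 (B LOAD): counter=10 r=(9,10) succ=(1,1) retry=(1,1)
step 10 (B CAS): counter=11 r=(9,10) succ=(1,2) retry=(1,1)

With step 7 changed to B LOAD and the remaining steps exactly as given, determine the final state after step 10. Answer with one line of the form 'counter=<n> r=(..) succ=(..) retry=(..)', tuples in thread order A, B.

(re-executing from step 7 with the substitution; state before step 7: counter=9 r=(9,9) succ=(0,1) retry=(1,0))
step 7 (B LOAD): counter=9 r=(9,9) succ=(0,1) retry=(1,0)
step 8 (B CAS): counter=10 r=(9,9) succ=(0,2) retry=(1,0)
step 9 (B LOAD): counter=10 r=(9,10) succ=(0,2) retry=(1,0)
step 10 (B CAS): counter=11 r=(9,10) succ=(0,3) retry=(1,0)

counter=11 r=(9,10) succ=(0,3) retry=(1,0)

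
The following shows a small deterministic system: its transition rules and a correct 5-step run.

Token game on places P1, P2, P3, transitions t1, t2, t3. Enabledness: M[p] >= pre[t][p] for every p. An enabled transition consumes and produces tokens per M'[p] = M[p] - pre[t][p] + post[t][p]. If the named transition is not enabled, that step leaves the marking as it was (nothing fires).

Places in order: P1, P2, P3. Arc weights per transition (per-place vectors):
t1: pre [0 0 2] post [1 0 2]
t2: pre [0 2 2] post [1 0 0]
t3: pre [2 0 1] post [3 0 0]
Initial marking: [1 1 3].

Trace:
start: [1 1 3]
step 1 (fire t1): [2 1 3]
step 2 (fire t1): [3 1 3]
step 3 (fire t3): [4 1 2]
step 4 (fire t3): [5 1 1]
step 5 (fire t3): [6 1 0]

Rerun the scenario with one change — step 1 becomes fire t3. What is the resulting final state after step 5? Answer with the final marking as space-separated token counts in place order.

(re-executing from step 1 with the substitution; state before step 1: [1 1 3])
step 1 (fire t3): [1 1 3]
step 2 (fire t1): [2 1 3]
step 3 (fire t3): [3 1 2]
step 4 (fire t3): [4 1 1]
step 5 (fire t3): [5 1 0]

5 1 0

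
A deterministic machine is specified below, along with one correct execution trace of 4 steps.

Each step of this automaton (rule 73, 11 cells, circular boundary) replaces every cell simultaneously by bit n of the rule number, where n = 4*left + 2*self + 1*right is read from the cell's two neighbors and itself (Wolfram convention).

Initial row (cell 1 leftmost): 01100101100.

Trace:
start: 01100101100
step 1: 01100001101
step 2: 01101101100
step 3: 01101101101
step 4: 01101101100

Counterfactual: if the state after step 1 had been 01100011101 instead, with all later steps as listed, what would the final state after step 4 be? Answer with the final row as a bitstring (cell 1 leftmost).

01101111100

state after step 1 := 01100011101
step 2: 01101010100
step 3: 01100000001
step 4: 01101111100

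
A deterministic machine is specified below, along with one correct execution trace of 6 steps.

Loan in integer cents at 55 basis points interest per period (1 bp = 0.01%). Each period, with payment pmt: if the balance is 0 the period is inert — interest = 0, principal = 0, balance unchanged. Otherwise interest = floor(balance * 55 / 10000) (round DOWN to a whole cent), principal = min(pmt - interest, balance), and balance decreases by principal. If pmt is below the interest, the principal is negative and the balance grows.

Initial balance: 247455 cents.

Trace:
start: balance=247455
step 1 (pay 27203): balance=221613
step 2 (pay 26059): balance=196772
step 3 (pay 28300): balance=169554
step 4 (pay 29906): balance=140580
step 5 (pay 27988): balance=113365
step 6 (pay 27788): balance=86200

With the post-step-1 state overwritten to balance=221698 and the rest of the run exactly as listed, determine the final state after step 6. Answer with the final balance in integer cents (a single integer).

86287

state after step 1 := balance=221698
step 2 (pay 26059): balance=196858
step 3 (pay 28300): balance=169640
step 4 (pay 29906): balance=140667
step 5 (pay 27988): balance=113452
step 6 (pay 27788): balance=86287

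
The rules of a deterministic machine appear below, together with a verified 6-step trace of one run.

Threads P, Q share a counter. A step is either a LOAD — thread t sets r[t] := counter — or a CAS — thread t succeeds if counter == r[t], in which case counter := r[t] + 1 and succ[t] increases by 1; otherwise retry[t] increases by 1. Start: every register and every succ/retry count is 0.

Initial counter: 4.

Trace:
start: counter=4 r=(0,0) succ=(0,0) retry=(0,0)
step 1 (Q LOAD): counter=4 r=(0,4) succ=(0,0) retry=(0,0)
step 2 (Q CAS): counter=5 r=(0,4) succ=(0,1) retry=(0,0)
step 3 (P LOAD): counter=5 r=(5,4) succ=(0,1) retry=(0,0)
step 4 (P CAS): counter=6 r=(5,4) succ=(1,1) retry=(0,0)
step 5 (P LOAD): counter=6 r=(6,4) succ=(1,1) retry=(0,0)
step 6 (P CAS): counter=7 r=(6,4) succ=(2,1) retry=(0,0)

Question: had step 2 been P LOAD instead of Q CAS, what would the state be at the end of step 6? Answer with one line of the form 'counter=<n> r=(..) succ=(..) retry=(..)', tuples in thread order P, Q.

counter=6 r=(5,4) succ=(2,0) retry=(0,0)

(re-executing from step 2 with the substitution; state before step 2: counter=4 r=(0,4) succ=(0,0) retry=(0,0))
step 2 (P LOAD): counter=4 r=(4,4) succ=(0,0) retry=(0,0)
step 3 (P LOAD): counter=4 r=(4,4) succ=(0,0) retry=(0,0)
step 4 (P CAS): counter=5 r=(4,4) succ=(1,0) retry=(0,0)
step 5 (P LOAD): counter=5 r=(5,4) succ=(1,0) retry=(0,0)
step 6 (P CAS): counter=6 r=(5,4) succ=(2,0) retry=(0,0)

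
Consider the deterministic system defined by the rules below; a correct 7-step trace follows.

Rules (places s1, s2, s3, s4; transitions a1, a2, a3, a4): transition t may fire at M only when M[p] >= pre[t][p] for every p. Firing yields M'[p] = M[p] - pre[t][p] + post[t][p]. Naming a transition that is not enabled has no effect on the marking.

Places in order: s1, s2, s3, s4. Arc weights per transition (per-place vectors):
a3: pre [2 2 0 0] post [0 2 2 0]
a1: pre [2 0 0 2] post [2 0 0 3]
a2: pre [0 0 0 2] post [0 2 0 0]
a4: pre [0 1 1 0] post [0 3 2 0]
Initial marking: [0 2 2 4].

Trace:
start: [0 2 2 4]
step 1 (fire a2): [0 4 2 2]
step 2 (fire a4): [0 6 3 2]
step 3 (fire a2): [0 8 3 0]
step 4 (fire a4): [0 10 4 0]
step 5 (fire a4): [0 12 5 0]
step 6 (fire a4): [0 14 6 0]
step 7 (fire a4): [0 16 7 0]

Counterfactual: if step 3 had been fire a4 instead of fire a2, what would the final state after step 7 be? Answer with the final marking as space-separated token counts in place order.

0 16 8 2

(re-executing from step 3 with the substitution; state before step 3: [0 6 3 2])
step 3 (fire a4): [0 8 4 2]
step 4 (fire a4): [0 10 5 2]
step 5 (fire a4): [0 12 6 2]
step 6 (fire a4): [0 14 7 2]
step 7 (fire a4): [0 16 8 2]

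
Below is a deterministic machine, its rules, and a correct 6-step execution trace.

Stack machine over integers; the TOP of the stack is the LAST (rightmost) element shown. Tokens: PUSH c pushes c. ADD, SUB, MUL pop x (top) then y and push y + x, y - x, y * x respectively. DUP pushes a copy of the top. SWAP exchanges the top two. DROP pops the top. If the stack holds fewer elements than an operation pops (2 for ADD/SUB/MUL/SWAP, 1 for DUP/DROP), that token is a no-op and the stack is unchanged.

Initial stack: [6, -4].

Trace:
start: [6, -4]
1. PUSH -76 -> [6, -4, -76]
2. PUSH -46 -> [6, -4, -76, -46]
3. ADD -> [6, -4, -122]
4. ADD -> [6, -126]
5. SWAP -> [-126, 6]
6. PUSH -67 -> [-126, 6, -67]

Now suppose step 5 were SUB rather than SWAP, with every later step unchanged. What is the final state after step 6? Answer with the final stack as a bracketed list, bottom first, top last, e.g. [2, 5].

[132, -67]

(re-executing from step 5 with the substitution; state before step 5: [6, -126])
5. SUB -> [132]
6. PUSH -67 -> [132, -67]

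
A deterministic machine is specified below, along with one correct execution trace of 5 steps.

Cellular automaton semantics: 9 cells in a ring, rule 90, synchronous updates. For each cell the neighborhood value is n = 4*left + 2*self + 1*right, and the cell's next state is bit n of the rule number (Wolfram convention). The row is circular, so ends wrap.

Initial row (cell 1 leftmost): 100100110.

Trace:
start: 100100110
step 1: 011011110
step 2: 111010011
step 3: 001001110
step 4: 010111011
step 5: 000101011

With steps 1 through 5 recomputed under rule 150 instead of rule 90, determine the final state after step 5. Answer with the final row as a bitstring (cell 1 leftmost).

(re-executing steps 1..5 under rule 150; state before step 1: 100100110)
step 1: 111111000
step 2: 011110101
step 3: 001100101
step 4: 110011101
step 5: 101101000

101101000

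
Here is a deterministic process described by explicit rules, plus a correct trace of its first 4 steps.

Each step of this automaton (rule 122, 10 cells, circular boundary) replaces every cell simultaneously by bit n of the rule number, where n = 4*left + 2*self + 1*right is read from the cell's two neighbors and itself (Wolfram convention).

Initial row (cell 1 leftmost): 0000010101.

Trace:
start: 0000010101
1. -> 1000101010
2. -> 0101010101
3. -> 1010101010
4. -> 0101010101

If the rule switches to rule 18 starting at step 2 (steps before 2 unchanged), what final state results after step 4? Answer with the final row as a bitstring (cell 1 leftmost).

0101010001

(re-executing steps 2..4 under rule 18; state before step 2: 1000101010)
2. -> 0101000000
3. -> 1000100000
4. -> 0101010001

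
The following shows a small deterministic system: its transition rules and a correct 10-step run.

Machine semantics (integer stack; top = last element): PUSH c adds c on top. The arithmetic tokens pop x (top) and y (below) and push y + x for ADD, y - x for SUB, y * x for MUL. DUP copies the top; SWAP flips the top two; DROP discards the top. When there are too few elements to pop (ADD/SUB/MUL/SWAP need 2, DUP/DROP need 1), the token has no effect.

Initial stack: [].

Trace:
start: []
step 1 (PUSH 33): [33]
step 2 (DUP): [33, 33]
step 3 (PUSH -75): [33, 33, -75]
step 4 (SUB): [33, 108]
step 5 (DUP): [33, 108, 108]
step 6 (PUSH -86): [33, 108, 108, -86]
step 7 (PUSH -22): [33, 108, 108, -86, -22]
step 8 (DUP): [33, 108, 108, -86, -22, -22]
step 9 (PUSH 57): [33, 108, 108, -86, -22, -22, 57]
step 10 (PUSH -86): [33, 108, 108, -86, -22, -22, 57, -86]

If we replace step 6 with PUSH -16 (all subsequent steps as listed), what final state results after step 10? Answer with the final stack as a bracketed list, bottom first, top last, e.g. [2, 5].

(re-executing from step 6 with the substitution; state before step 6: [33, 108, 108])
step 6 (PUSH -16): [33, 108, 108, -16]
step 7 (PUSH -22): [33, 108, 108, -16, -22]
step 8 (DUP): [33, 108, 108, -16, -22, -22]
step 9 (PUSH 57): [33, 108, 108, -16, -22, -22, 57]
step 10 (PUSH -86): [33, 108, 108, -16, -22, -22, 57, -86]

[33, 108, 108, -16, -22, -22, 57, -86]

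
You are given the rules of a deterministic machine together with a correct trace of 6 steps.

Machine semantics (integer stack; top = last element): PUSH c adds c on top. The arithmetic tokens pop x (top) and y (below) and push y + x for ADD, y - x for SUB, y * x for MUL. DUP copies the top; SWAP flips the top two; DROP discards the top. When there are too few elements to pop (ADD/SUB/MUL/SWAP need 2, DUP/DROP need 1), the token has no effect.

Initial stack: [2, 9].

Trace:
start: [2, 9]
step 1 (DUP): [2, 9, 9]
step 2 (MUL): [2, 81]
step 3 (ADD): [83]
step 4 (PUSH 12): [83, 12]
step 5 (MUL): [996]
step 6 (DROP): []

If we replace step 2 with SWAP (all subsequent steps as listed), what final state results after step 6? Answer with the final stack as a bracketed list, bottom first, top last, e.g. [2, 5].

(re-executing from step 2 with the substitution; state before step 2: [2, 9, 9])
step 2 (SWAP): [2, 9, 9]
step 3 (ADD): [2, 18]
step 4 (PUSH 12): [2, 18, 12]
step 5 (MUL): [2, 216]
step 6 (DROP): [2]

[2]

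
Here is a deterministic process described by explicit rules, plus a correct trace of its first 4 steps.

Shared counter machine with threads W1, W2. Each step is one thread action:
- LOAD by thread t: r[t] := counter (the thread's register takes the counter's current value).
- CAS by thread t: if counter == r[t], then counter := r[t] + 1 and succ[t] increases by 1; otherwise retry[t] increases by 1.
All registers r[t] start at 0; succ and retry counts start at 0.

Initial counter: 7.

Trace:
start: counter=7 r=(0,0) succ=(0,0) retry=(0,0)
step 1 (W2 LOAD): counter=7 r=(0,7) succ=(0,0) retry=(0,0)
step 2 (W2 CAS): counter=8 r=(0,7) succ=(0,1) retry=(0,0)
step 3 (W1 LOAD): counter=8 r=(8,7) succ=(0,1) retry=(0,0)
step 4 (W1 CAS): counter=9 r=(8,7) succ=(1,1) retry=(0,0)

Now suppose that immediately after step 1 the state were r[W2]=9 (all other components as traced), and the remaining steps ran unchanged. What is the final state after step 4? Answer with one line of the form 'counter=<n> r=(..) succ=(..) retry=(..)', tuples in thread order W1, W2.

counter=8 r=(7,9) succ=(1,0) retry=(0,1)

state after step 1 := counter=7 r=(0,9) succ=(0,0) retry=(0,0)
step 2 (W2 CAS): counter=7 r=(0,9) succ=(0,0) retry=(0,1)
step 3 (W1 LOAD): counter=7 r=(7,9) succ=(0,0) retry=(0,1)
step 4 (W1 CAS): counter=8 r=(7,9) succ=(1,0) retry=(0,1)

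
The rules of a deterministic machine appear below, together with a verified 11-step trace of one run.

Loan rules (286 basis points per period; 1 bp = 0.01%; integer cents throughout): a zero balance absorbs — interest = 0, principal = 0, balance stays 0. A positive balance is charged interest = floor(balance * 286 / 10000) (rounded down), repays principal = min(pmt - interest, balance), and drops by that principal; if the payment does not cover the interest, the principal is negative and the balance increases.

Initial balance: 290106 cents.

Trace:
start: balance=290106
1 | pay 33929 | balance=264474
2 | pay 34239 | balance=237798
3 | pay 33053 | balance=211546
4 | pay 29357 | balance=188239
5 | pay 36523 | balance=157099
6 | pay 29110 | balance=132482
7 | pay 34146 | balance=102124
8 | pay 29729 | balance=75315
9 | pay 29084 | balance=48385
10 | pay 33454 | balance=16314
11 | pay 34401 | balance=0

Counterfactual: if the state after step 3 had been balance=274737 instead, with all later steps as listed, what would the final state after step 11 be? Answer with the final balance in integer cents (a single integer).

61561

state after step 3 := balance=274737
4 | pay 29357 | balance=253237
5 | pay 36523 | balance=223956
6 | pay 29110 | balance=201251
7 | pay 34146 | balance=172860
8 | pay 29729 | balance=148074
9 | pay 29084 | balance=123224
10 | pay 33454 | balance=93294
11 | pay 34401 | balance=61561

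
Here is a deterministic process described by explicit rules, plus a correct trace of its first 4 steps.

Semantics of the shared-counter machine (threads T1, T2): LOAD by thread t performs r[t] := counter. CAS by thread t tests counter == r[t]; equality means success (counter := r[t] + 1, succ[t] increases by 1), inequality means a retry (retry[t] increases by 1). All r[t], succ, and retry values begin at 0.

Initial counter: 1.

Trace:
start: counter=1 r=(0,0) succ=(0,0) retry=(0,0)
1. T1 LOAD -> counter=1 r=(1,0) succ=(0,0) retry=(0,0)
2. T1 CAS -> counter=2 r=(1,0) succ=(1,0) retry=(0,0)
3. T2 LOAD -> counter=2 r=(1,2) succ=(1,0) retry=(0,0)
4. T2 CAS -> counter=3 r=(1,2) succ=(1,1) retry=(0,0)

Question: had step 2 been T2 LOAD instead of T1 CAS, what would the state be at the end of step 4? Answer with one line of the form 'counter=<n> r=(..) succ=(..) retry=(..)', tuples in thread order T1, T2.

(re-executing from step 2 with the substitution; state before step 2: counter=1 r=(1,0) succ=(0,0) retry=(0,0))
2. T2 LOAD -> counter=1 r=(1,1) succ=(0,0) retry=(0,0)
3. T2 LOAD -> counter=1 r=(1,1) succ=(0,0) retry=(0,0)
4. T2 CAS -> counter=2 r=(1,1) succ=(0,1) retry=(0,0)

counter=2 r=(1,1) succ=(0,1) retry=(0,0)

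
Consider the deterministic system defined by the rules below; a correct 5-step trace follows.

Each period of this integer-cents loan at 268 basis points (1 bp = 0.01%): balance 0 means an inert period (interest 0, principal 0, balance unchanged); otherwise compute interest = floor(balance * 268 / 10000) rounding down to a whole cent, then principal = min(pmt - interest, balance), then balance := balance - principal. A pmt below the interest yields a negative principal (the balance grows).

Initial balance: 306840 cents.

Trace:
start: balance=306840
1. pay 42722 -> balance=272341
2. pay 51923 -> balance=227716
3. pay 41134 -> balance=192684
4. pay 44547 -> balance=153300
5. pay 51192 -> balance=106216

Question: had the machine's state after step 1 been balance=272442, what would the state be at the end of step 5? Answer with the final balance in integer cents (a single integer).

106329

state after step 1 := balance=272442
2. pay 51923 -> balance=227820
3. pay 41134 -> balance=192791
4. pay 44547 -> balance=153410
5. pay 51192 -> balance=106329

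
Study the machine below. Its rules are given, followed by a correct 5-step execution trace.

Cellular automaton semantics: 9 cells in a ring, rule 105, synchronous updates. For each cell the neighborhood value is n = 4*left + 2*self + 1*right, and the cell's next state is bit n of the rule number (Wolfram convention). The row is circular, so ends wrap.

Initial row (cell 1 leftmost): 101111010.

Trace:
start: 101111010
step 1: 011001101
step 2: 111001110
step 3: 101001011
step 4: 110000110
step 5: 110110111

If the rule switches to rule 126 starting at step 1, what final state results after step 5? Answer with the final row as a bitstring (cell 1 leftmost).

100000011

(re-executing steps 1..5 under rule 126; state before step 1: 101111010)
step 1: 111001111
step 2: 001111000
step 3: 011001100
step 4: 111111110
step 5: 100000011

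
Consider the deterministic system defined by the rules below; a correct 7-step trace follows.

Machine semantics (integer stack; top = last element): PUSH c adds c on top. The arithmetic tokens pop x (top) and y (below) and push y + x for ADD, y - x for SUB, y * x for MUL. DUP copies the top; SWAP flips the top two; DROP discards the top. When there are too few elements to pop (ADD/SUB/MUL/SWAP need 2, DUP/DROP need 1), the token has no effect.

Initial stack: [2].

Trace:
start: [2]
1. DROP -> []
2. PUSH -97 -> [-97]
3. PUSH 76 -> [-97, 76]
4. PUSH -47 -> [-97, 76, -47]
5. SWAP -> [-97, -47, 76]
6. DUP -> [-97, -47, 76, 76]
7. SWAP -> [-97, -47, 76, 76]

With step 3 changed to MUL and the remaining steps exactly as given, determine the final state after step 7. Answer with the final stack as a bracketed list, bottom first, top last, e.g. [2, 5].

[-47, -97, -97]

(re-executing from step 3 with the substitution; state before step 3: [-97])
3. MUL -> [-97]
4. PUSH -47 -> [-97, -47]
5. SWAP -> [-47, -97]
6. DUP -> [-47, -97, -97]
7. SWAP -> [-47, -97, -97]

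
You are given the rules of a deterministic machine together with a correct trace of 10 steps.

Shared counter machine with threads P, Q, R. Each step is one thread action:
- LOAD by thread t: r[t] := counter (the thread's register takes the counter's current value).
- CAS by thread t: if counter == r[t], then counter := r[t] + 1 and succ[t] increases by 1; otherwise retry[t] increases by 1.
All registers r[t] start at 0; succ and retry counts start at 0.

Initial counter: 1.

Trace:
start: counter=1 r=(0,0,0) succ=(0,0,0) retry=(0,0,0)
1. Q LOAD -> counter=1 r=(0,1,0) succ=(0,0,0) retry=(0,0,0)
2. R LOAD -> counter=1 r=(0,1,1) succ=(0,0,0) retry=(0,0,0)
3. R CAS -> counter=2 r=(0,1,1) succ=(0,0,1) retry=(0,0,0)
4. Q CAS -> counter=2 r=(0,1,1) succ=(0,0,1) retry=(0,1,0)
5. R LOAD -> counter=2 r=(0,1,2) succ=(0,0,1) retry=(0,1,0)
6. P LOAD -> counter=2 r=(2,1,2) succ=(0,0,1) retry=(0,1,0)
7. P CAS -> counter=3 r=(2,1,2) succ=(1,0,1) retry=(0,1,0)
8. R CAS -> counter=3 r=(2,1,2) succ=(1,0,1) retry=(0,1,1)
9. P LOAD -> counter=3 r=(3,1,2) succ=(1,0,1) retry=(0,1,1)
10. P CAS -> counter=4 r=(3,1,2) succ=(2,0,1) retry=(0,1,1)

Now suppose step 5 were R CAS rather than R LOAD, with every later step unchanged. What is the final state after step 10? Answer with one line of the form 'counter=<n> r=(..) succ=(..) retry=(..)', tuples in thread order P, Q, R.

(re-executing from step 5 with the substitution; state before step 5: counter=2 r=(0,1,1) succ=(0,0,1) retry=(0,1,0))
5. R CAS -> counter=2 r=(0,1,1) succ=(0,0,1) retry=(0,1,1)
6. P LOAD -> counter=2 r=(2,1,1) succ=(0,0,1) retry=(0,1,1)
7. P CAS -> counter=3 r=(2,1,1) succ=(1,0,1) retry=(0,1,1)
8. R CAS -> counter=3 r=(2,1,1) succ=(1,0,1) retry=(0,1,2)
9. P LOAD -> counter=3 r=(3,1,1) succ=(1,0,1) retry=(0,1,2)
10. P CAS -> counter=4 r=(3,1,1) succ=(2,0,1) retry=(0,1,2)

counter=4 r=(3,1,1) succ=(2,0,1) retry=(0,1,2)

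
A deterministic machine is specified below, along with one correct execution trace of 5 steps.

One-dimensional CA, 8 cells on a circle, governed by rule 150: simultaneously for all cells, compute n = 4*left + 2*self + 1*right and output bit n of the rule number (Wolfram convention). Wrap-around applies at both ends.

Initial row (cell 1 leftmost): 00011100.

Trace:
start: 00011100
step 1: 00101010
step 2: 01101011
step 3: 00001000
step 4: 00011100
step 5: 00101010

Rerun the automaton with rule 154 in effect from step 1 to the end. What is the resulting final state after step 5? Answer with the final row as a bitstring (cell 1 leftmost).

10100011

(re-executing steps 1..5 under rule 154; state before step 1: 00011100)
step 1: 00111010
step 2: 01110001
step 3: 01101010
step 4: 11000001
step 5: 10100011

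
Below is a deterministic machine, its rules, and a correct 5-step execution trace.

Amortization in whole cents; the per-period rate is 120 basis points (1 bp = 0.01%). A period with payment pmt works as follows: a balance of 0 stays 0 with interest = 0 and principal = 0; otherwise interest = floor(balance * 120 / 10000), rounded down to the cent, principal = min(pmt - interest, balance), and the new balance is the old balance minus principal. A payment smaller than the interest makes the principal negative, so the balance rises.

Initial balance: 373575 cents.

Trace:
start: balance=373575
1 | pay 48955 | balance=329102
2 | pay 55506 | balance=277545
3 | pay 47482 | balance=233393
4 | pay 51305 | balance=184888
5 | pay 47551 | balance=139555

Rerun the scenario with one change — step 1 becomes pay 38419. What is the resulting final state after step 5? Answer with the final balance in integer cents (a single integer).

(re-executing from step 1 with the substitution; state before step 1: balance=373575)
1 | pay 38419 | balance=339638
2 | pay 55506 | balance=288207
3 | pay 47482 | balance=244183
4 | pay 51305 | balance=195808
5 | pay 47551 | balance=150606

150606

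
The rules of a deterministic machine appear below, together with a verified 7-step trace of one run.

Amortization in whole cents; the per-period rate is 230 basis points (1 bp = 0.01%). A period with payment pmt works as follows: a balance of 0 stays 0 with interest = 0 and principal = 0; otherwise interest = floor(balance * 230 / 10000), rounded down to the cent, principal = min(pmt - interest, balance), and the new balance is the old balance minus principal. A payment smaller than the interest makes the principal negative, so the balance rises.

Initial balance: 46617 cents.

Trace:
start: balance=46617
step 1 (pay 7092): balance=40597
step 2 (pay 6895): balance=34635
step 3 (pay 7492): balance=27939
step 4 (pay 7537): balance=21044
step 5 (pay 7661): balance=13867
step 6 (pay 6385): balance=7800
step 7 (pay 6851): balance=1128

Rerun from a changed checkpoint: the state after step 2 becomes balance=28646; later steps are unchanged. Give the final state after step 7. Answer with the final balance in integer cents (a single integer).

0

state after step 2 := balance=28646
step 3 (pay 7492): balance=21812
step 4 (pay 7537): balance=14776
step 5 (pay 7661): balance=7454
step 6 (pay 6385): balance=1240
step 7 (pay 6851): balance=0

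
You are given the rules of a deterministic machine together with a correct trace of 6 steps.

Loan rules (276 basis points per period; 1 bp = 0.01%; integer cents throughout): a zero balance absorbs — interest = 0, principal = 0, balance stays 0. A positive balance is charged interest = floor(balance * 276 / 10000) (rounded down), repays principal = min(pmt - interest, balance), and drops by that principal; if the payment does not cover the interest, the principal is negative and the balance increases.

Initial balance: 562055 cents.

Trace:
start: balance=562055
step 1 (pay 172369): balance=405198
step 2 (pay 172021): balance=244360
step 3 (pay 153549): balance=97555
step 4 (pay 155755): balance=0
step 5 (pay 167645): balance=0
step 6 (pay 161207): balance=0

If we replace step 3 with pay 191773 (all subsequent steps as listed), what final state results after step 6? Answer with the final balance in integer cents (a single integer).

(re-executing from step 3 with the substitution; state before step 3: balance=244360)
step 3 (pay 191773): balance=59331
step 4 (pay 155755): balance=0
step 5 (pay 167645): balance=0
step 6 (pay 161207): balance=0

0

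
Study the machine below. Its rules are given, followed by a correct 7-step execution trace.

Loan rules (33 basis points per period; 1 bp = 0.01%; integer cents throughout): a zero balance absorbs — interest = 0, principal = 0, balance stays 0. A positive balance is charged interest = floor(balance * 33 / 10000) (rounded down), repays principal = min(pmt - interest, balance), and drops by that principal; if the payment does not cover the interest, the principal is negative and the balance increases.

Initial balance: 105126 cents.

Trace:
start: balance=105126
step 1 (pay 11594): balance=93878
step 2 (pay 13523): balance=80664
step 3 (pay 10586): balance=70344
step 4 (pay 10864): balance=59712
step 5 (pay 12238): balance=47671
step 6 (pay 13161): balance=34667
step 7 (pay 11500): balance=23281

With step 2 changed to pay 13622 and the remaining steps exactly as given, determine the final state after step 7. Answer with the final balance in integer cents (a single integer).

(re-executing from step 2 with the substitution; state before step 2: balance=93878)
step 2 (pay 13622): balance=80565
step 3 (pay 10586): balance=70244
step 4 (pay 10864): balance=59611
step 5 (pay 12238): balance=47569
step 6 (pay 13161): balance=34564
step 7 (pay 11500): balance=23178

23178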